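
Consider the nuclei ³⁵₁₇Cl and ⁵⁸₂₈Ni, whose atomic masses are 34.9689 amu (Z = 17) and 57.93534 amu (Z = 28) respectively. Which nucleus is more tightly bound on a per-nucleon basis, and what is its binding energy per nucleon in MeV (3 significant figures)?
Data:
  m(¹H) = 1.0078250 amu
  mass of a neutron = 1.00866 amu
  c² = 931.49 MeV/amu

³⁵₁₇Cl: Σm = 17(1.0078250) + 18(1.00866) = 35.2889050 amu; Δm = 0.3200050 amu; E_B = 298.08 MeV; E_B/A = 8.517 MeV
⁵⁸₂₈Ni: Σm = 28(1.0078250) + 30(1.00866) = 58.4789000 amu; Δm = 0.5435600 amu; E_B = 506.32 MeV; E_B/A = 8.730 MeV
⁵⁸₂₈Ni has the higher binding energy per nucleon, so it is the more tightly bound nucleus.

⁵⁸₂₈Ni; 8.73 MeV/nucleon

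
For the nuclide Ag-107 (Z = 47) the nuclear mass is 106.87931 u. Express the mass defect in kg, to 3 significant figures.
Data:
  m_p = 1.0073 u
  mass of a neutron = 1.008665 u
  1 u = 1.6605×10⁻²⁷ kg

Z = 47, so N = A − Z = 107 − 47 = 60.
Σm = 47·m_p + 60·m_n = 47.3431 + 60.519900 = 107.863000 u
Δm = 107.863000 − 106.87931 = 0.983690 u
In SI units: 0.983690 u × 1.6605×10⁻²⁷ kg/u = 1.6334e-27 kg

1.63e-27 kg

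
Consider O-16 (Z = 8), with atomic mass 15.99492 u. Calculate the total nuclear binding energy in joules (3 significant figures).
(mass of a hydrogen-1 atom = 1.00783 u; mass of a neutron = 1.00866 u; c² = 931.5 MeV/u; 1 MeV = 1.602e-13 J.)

With 8 protons and 8 neutrons (A = 16):
Mass of separated nucleons = 8(1.00783) + 8(1.00866) = 8.06264 + 8.06928 = 16.13192 u
Mass defect Δm = 16.13192 − 15.99492 = 0.13700 u
Converting to energy: 0.13700 u × 931.5 MeV/u = 127.616 MeV
In joules: 127.616 MeV × 1.602e-13 J/MeV = 2.0444e-11 J

2.04e-11 J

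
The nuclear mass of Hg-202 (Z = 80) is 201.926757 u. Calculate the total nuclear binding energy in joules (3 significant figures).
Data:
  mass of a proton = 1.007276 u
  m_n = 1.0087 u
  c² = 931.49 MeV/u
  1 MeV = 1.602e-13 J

The nucleus contains 80 protons and 202 − 80 = 122 neutrons.
Total constituent mass: 80 × 1.007276 + 122 × 1.0087 = 203.643480 u
The mass defect is 203.643480 − 201.926757 = 1.716723 u.
E_B = 1.716723 × 931.49 = 1599.11 MeV
In joules: 1599.11 MeV × 1.602e-13 J/MeV = 2.5618e-10 J

2.56e-10 J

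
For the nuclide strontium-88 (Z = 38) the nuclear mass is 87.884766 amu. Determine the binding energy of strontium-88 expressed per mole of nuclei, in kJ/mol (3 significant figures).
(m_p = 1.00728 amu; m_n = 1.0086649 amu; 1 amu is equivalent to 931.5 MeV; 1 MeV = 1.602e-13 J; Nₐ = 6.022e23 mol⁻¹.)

7.41e+10 kJ/mol

Z = 38, so N = A − Z = 88 − 38 = 50.
Mass of separated nucleons = 38(1.00728) + 50(1.0086649) = 38.27664 + 50.4332450 = 88.7098850 amu
Δm = 88.7098850 − 87.884766 = 0.8251190 amu
Binding energy = Δm·c² = 0.8251190 × 931.5 MeV/amu = 768.598 MeV
Per nucleus in joules: 768.598 MeV × 1.602e-13 J/MeV = 1.2313e-10 J
Per mole: 1.2313e-10 J × 6.022e23 mol⁻¹ = 7.4149e+13 J/mol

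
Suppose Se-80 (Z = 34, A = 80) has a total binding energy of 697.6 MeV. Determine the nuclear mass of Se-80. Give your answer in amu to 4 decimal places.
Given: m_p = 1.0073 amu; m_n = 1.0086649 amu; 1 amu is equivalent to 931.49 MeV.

Mass defect = 697.6 MeV / (931.49 MeV/amu) = 0.748908 amu
Constituent mass = 34(1.0073) + 46(1.0086649) = 80.6467854 amu
Nuclear mass = 80.6467854 − 0.748908 = 79.8978774 amu ≈ 79.8979 amu (to 4 decimal places)

79.8979 amu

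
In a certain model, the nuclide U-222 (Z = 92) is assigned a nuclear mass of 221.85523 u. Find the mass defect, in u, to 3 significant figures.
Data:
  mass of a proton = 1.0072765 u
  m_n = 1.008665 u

With 92 protons and 130 neutrons (A = 222):
Total constituent mass: 92 × 1.0072765 + 130 × 1.008665 = 223.7958880 u
Mass defect Δm = 223.7958880 − 221.85523 = 1.9406580 u

1.94 u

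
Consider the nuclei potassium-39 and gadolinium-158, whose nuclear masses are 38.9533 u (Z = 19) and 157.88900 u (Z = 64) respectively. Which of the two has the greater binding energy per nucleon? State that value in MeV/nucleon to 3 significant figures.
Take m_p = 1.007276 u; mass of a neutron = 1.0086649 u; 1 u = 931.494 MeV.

potassium-39; 8.56 MeV/nucleon

potassium-39: Σm = 19(1.007276) + 20(1.0086649) = 39.3115420 u; Δm = 0.3582420 u; E_B = 333.70 MeV; E_B/A = 8.556 MeV
gadolinium-158: Σm = 64(1.007276) + 94(1.0086649) = 159.2801646 u; Δm = 1.3911646 u; E_B = 1295.9 MeV; E_B/A = 8.202 MeV
potassium-39 has the higher binding energy per nucleon, so it is the more tightly bound nucleus.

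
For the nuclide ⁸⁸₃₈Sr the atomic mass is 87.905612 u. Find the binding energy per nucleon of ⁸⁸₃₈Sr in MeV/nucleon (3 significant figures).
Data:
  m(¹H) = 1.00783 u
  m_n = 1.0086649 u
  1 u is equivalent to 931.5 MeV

Mass of separated nucleons = 38(1.00783) + 50(1.0086649) = 38.29754 + 50.4332450 = 88.7307850 u
Mass defect Δm = 88.7307850 − 87.905612 = 0.8251730 u
E_B = 0.8251730 × 931.5 = 768.649 MeV
Per nucleon: 768.649 / 88 = 8.7346 MeV

8.73 MeV/nucleon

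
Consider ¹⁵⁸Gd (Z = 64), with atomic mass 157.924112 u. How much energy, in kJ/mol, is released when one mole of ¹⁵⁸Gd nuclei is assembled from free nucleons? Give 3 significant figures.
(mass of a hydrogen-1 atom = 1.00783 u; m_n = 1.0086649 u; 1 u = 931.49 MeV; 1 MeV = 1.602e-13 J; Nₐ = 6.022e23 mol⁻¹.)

With 64 protons and 94 neutrons (A = 158):
Total constituent mass: 64 × 1.00783 + 94 × 1.0086649 = 159.3156206 u
Mass defect Δm = 159.3156206 − 157.924112 = 1.3915086 u
Converting to energy: 1.3915086 u × 931.49 MeV/u = 1296.18 MeV
Per nucleus in joules: 1296.18 MeV × 1.602e-13 J/MeV = 2.0765e-10 J
Per mole: 2.0765e-10 J × 6.022e23 mol⁻¹ = 1.2505e+14 J/mol

1.25e+11 kJ/mol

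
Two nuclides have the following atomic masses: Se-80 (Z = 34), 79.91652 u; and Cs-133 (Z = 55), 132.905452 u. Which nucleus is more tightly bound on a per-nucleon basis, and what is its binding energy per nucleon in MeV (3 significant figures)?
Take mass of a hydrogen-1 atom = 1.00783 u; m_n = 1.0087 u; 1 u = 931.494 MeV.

Se-80: Σm = 34(1.00783) + 46(1.0087) = 80.66642 u; Δm = 0.74990 u; E_B = 698.53 MeV; E_B/A = 8.732 MeV
Cs-133: Σm = 55(1.00783) + 78(1.0087) = 134.10925 u; Δm = 1.203798 u; E_B = 1121.3 MeV; E_B/A = 8.431 MeV
Se-80 has the higher binding energy per nucleon, so it is the more tightly bound nucleus.

Se-80; 8.73 MeV/nucleon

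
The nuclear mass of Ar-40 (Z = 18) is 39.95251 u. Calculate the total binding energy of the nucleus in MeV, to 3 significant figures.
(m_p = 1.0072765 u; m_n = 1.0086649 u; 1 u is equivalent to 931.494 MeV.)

With 18 protons and 22 neutrons (A = 40):
Mass of separated nucleons = 18(1.0072765) + 22(1.0086649) = 18.1309770 + 22.1906278 = 40.3216048 u
Δm = 40.3216048 − 39.95251 = 0.3690948 u
Converting to energy: 0.3690948 u × 931.494 MeV/u = 343.810 MeV

344 MeV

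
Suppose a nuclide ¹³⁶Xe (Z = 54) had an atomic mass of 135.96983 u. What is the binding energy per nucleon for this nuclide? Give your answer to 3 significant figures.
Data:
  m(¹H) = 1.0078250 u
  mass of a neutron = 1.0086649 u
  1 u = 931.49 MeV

The nucleus contains 54 protons and 136 − 54 = 82 neutrons.
Σm = 54·m(¹H) + 82·m_n = 54.4225500 + 82.7105218 = 137.1330718 u
Mass defect Δm = 137.1330718 − 135.96983 = 1.1632418 u
Binding energy = Δm·c² = 1.1632418 × 931.49 MeV/u = 1083.55 MeV
BE/A = 1083.55 MeV / 136 = 7.967 MeV/nucleon

7.97 MeV/nucleon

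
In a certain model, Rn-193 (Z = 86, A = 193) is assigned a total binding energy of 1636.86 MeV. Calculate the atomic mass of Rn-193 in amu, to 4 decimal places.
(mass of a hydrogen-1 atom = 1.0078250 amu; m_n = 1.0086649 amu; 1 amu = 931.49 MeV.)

Mass defect = 1636.86 MeV / (931.49 MeV/amu) = 1.757249 amu
Constituent mass = 86(1.0078250) + 107(1.0086649) = 194.6000943 amu
Atomic mass = 194.6000943 − 1.757249 = 192.8428453 amu ≈ 192.8428 amu (to 4 decimal places)

192.8428 amu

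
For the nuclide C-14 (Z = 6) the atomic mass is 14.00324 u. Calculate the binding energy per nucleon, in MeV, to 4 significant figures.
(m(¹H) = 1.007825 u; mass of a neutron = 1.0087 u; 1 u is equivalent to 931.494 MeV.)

7.539 MeV/nucleon

Total constituent mass: 6 × 1.007825 + 8 × 1.0087 = 14.116550 u
Δm = 14.116550 − 14.00324 = 0.113310 u
E_B = 0.113310 × 931.494 = 105.548 MeV
Per nucleon: 105.548 / 14 = 7.539 MeV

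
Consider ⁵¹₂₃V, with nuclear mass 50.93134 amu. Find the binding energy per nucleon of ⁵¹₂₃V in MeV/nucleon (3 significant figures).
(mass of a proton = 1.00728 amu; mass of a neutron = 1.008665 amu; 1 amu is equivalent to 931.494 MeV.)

8.74 MeV/nucleon

Σm = 23·m_p + 28·m_n = 23.16744 + 28.242620 = 51.410060 amu
Mass defect Δm = 51.410060 − 50.93134 = 0.478720 amu
Converting to energy: 0.478720 amu × 931.494 MeV/amu = 445.925 MeV
Per nucleon: 445.925 / 51 = 8.744 MeV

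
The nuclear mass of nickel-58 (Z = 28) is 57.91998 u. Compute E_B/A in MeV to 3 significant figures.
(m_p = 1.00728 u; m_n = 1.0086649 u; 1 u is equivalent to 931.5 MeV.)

With 28 protons and 30 neutrons (A = 58):
Σm = 28·m_p + 30·m_n = 28.20384 + 30.2599470 = 58.4637870 u
Mass defect Δm = 58.4637870 − 57.91998 = 0.5438070 u
E_B = 0.5438070 × 931.5 = 506.556 MeV
BE/A = 506.556 MeV / 58 = 8.734 MeV/nucleon

8.73 MeV/nucleon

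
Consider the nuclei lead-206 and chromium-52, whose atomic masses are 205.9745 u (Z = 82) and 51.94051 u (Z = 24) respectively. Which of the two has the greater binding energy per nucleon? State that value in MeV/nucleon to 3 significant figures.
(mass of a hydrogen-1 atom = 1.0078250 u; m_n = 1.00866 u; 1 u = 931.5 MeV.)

lead-206: Σm = 82(1.0078250) + 124(1.00866) = 207.7154900 u; Δm = 1.7409900 u; E_B = 1621.7 MeV; E_B/A = 7.872 MeV
chromium-52: Σm = 24(1.0078250) + 28(1.00866) = 52.4302800 u; Δm = 0.4897700 u; E_B = 456.22 MeV; E_B/A = 8.773 MeV
chromium-52 has the higher binding energy per nucleon, so it is the more tightly bound nucleus.

chromium-52; 8.77 MeV/nucleon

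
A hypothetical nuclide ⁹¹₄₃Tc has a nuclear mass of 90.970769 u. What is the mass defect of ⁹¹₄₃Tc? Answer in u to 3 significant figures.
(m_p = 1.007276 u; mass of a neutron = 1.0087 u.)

0.760 u

Mass of separated nucleons = 43(1.007276) + 48(1.0087) = 43.312868 + 48.4176 = 91.730468 u
Δm = 91.730468 − 90.970769 = 0.759699 u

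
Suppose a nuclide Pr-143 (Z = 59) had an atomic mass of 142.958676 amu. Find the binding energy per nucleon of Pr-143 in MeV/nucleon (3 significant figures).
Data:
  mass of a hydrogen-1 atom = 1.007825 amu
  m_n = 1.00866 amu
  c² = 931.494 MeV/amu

The nucleus contains 59 protons and 143 − 59 = 84 neutrons.
Σm = 59·m(¹H) + 84·m_n = 59.461675 + 84.72744 = 144.189115 amu
Δm = 144.189115 − 142.958676 = 1.230439 amu
Binding energy = Δm·c² = 1.230439 × 931.494 MeV/amu = 1146.15 MeV
Per nucleon: 1146.15 / 143 = 8.015 MeV

8.02 MeV/nucleon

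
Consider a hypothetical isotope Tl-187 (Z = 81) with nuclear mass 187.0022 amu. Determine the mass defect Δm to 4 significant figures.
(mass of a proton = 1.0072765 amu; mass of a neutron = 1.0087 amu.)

1.509 amu

With 81 protons and 106 neutrons (A = 187):
Σm = 81·m_p + 106·m_n = 81.5893965 + 106.9222 = 188.5115965 amu
Δm = 188.5115965 − 187.0022 = 1.5093965 amu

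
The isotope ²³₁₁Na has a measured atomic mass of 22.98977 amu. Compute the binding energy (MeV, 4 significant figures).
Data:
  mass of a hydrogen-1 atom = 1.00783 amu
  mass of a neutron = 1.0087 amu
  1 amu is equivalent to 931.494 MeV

Σm = 11·m(¹H) + 12·m_n = 11.08613 + 12.1044 = 23.19053 amu
Mass defect Δm = 23.19053 − 22.98977 = 0.20076 amu
E_B = 0.20076 × 931.494 = 187.007 MeV

187.0 MeV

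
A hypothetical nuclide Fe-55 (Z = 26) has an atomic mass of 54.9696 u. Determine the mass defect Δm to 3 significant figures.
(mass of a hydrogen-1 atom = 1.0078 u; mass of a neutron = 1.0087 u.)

With 26 protons and 29 neutrons (A = 55):
Σm = 26·m(¹H) + 29·m_n = 26.2028 + 29.2523 = 55.4551 u
Mass defect Δm = 55.4551 − 54.9696 = 0.4855 u

0.486 u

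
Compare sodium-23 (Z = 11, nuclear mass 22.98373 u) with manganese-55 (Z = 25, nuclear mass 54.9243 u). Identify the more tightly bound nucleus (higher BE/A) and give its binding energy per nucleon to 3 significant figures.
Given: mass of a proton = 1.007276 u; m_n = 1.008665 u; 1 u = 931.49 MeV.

sodium-23: Σm = 11(1.007276) + 12(1.008665) = 23.184016 u; Δm = 0.200286 u; E_B = 186.56 MeV; E_B/A = 8.111 MeV
manganese-55: Σm = 25(1.007276) + 30(1.008665) = 55.441850 u; Δm = 0.517550 u; E_B = 482.09 MeV; E_B/A = 8.765 MeV
manganese-55 has the higher binding energy per nucleon, so it is the more tightly bound nucleus.

manganese-55; 8.77 MeV/nucleon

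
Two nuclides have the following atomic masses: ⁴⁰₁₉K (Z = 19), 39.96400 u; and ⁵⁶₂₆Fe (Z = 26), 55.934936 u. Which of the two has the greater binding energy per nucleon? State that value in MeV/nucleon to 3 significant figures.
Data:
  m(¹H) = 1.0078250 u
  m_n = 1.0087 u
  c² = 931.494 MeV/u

⁵⁶₂₆Fe; 8.81 MeV/nucleon

⁴⁰₁₉K: Σm = 19(1.0078250) + 21(1.0087) = 40.3313750 u; Δm = 0.3673750 u; E_B = 342.21 MeV; E_B/A = 8.555 MeV
⁵⁶₂₆Fe: Σm = 26(1.0078250) + 30(1.0087) = 56.4644500 u; Δm = 0.5295140 u; E_B = 493.24 MeV; E_B/A = 8.808 MeV
⁵⁶₂₆Fe has the higher binding energy per nucleon, so it is the more tightly bound nucleus.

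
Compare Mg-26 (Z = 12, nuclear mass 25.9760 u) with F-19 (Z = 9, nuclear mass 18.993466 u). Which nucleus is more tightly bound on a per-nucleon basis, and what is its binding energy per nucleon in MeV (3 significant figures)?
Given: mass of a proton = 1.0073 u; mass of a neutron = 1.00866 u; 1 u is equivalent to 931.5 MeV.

Mg-26; 8.34 MeV/nucleon

Mg-26: Σm = 12(1.0073) + 14(1.00866) = 26.20884 u; Δm = 0.23284 u; E_B = 216.89 MeV; E_B/A = 8.342 MeV
F-19: Σm = 9(1.0073) + 10(1.00866) = 19.15230 u; Δm = 0.158834 u; E_B = 147.95 MeV; E_B/A = 7.787 MeV
Mg-26 has the higher binding energy per nucleon, so it is the more tightly bound nucleus.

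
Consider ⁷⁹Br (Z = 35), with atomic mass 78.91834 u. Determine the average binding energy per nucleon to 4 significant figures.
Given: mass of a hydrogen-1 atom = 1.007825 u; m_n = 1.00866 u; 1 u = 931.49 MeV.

8.685 MeV/nucleon

The nucleus contains 35 protons and 79 − 35 = 44 neutrons.
Σm = 35·m(¹H) + 44·m_n = 35.273875 + 44.38104 = 79.654915 u
The mass defect is 79.654915 − 78.91834 = 0.736575 u.
Binding energy = Δm·c² = 0.736575 × 931.49 MeV/u = 686.112 MeV
Per nucleon: 686.112 / 79 = 8.685 MeV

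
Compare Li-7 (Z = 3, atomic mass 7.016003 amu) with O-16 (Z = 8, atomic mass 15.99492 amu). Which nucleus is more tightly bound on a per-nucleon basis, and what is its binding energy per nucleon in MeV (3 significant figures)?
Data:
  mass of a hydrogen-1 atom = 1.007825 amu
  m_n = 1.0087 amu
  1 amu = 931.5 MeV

O-16; 7.99 MeV/nucleon

Li-7: Σm = 3(1.007825) + 4(1.0087) = 7.058275 amu; Δm = 0.042272 amu; E_B = 39.376 MeV; E_B/A = 5.625 MeV
O-16: Σm = 8(1.007825) + 8(1.0087) = 16.132200 amu; Δm = 0.137280 amu; E_B = 127.876 MeV; E_B/A = 7.992 MeV
O-16 has the higher binding energy per nucleon, so it is the more tightly bound nucleus.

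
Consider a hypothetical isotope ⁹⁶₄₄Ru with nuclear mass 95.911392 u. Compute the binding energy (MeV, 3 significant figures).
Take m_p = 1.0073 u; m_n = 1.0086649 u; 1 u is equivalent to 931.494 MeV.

With 44 protons and 52 neutrons (A = 96):
Mass of separated nucleons = 44(1.0073) + 52(1.0086649) = 44.3212 + 52.4505748 = 96.7717748 u
Mass defect Δm = 96.7717748 − 95.911392 = 0.8603828 u
E_B = 0.8603828 × 931.494 = 801.441 MeV

801 MeV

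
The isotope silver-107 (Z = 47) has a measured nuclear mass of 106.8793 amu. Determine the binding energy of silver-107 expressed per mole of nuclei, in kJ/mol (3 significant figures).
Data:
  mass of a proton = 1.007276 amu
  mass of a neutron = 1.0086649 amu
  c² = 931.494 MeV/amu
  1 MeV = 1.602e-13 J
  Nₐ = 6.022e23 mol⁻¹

8.83e+10 kJ/mol

Total constituent mass: 47 × 1.007276 + 60 × 1.0086649 = 107.8618660 amu
Δm = 107.8618660 − 106.8793 = 0.9825660 amu
Converting to energy: 0.9825660 amu × 931.494 MeV/amu = 915.254 MeV
Per nucleus in joules: 915.254 MeV × 1.602e-13 J/MeV = 1.4662e-10 J
Per mole: 1.4662e-10 J × 6.022e23 mol⁻¹ = 8.8295e+13 J/mol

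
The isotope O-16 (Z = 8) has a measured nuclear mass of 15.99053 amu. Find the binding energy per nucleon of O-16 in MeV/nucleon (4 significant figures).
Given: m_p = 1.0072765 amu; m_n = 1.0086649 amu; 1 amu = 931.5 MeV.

The nucleus contains 8 protons and 16 − 8 = 8 neutrons.
Total constituent mass: 8 × 1.0072765 + 8 × 1.0086649 = 16.1275312 amu
The mass defect is 16.1275312 − 15.99053 = 0.1370012 amu.
Converting to energy: 0.1370012 amu × 931.5 MeV/amu = 127.617 MeV
Per nucleon: 127.617 / 16 = 7.976 MeV

7.976 MeV/nucleon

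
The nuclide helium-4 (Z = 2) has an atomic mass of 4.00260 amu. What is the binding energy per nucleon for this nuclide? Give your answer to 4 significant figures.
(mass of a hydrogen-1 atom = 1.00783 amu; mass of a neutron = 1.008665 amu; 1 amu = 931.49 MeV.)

7.077 MeV/nucleon

The nucleus contains 2 protons and 4 − 2 = 2 neutrons.
Total constituent mass: 2 × 1.00783 + 2 × 1.008665 = 4.032990 amu
Δm = 4.032990 − 4.00260 = 0.030390 amu
Binding energy = Δm·c² = 0.030390 × 931.49 MeV/amu = 28.3080 MeV
BE/A = 28.3080 MeV / 4 = 7.077 MeV/nucleon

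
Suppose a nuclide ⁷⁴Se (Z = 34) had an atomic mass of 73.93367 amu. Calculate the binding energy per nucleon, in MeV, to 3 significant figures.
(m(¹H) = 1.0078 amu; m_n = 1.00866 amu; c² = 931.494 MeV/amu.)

8.53 MeV/nucleon

The nucleus contains 34 protons and 74 − 34 = 40 neutrons.
Σm = 34·m(¹H) + 40·m_n = 34.2652 + 40.34640 = 74.61160 amu
Δm = 74.61160 − 73.93367 = 0.67793 amu
Converting to energy: 0.67793 amu × 931.494 MeV/amu = 631.488 MeV
Dividing by A = 74 gives 8.534 MeV per nucleon.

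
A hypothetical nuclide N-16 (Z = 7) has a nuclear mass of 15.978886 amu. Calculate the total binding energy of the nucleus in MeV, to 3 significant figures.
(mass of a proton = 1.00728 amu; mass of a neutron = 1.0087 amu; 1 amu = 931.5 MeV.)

Z = 7, so N = A − Z = 16 − 7 = 9.
Σm = 7·m_p + 9·m_n = 7.05096 + 9.0783 = 16.12926 amu
Δm = 16.12926 − 15.978886 = 0.150374 amu
Converting to energy: 0.150374 amu × 931.5 MeV/amu = 140.073 MeV

140 MeV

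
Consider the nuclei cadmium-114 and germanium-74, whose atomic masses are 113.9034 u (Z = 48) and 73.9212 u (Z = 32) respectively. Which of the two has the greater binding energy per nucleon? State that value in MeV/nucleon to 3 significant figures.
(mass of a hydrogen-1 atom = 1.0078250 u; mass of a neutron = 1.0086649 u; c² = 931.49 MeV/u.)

cadmium-114: Σm = 48(1.0078250) + 66(1.0086649) = 114.9474834 u; Δm = 1.0440834 u; E_B = 972.55 MeV; E_B/A = 8.531 MeV
germanium-74: Σm = 32(1.0078250) + 42(1.0086649) = 74.6143258 u; Δm = 0.6931258 u; E_B = 645.64 MeV; E_B/A = 8.7249 MeV
germanium-74 has the higher binding energy per nucleon, so it is the more tightly bound nucleus.

germanium-74; 8.72 MeV/nucleon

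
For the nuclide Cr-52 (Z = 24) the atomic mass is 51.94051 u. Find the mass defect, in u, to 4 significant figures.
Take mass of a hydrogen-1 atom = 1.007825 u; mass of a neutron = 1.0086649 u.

Z = 24, so N = A − Z = 52 − 24 = 28.
Mass of separated nucleons = 24(1.007825) + 28(1.0086649) = 24.187800 + 28.2426172 = 52.4304172 u
Δm = 52.4304172 − 51.94051 = 0.4899072 u

0.4899 u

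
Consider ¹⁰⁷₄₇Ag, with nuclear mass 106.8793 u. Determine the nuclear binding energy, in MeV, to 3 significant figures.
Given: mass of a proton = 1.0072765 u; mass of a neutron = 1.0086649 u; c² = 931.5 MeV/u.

915 MeV

Z = 47, so N = A − Z = 107 − 47 = 60.
Total constituent mass: 47 × 1.0072765 + 60 × 1.0086649 = 107.8618895 u
The mass defect is 107.8618895 − 106.8793 = 0.9825895 u.
Binding energy = Δm·c² = 0.9825895 × 931.5 MeV/u = 915.282 MeV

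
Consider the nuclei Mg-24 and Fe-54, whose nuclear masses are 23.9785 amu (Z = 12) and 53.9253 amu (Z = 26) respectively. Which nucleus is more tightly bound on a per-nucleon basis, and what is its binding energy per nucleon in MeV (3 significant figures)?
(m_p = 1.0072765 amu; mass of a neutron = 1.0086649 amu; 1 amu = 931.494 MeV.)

Fe-54; 8.74 MeV/nucleon

Mg-24: Σm = 12(1.0072765) + 12(1.0086649) = 24.1912968 amu; Δm = 0.2127968 amu; E_B = 198.22 MeV; E_B/A = 8.259 MeV
Fe-54: Σm = 26(1.0072765) + 28(1.0086649) = 54.4318062 amu; Δm = 0.5065062 amu; E_B = 471.81 MeV; E_B/A = 8.737 MeV
Fe-54 has the higher binding energy per nucleon, so it is the more tightly bound nucleus.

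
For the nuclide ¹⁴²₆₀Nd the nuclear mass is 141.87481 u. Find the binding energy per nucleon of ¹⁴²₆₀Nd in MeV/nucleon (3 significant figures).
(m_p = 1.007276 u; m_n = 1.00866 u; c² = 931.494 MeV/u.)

Mass of separated nucleons = 60(1.007276) + 82(1.00866) = 60.436560 + 82.71012 = 143.146680 u
The mass defect is 143.146680 − 141.87481 = 1.271870 u.
Binding energy = Δm·c² = 1.271870 × 931.494 MeV/u = 1184.74 MeV
Per nucleon: 1184.74 / 142 = 8.343 MeV

8.34 MeV/nucleon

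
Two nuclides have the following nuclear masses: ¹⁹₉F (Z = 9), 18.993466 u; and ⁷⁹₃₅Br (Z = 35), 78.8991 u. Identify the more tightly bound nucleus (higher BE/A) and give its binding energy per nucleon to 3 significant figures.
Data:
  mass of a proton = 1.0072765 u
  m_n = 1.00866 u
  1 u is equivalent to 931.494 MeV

¹⁹₉F: Σm = 9(1.0072765) + 10(1.00866) = 19.1520885 u; Δm = 0.1586225 u; E_B = 147.76 MeV; E_B/A = 7.777 MeV
⁷⁹₃₅Br: Σm = 35(1.0072765) + 44(1.00866) = 79.6357175 u; Δm = 0.7366175 u; E_B = 686.155 MeV; E_B/A = 8.686 MeV
⁷⁹₃₅Br has the higher binding energy per nucleon, so it is the more tightly bound nucleus.

⁷⁹₃₅Br; 8.69 MeV/nucleon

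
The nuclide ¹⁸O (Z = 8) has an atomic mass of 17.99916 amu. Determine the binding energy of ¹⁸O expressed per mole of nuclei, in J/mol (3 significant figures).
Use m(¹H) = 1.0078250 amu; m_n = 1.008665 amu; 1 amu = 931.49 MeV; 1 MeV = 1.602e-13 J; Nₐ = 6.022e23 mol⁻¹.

Z = 8, so N = A − Z = 18 − 8 = 10.
Mass of separated nucleons = 8(1.0078250) + 10(1.008665) = 8.0626000 + 10.086650 = 18.1492500 amu
Mass defect Δm = 18.1492500 − 17.99916 = 0.1500900 amu
E_B = 0.1500900 × 931.49 = 139.807 MeV
Per nucleus in joules: 139.807 MeV × 1.602e-13 J/MeV = 2.2397e-11 J
Per mole: 2.2397e-11 J × 6.022e23 mol⁻¹ = 1.3487e+13 J/mol

1.35e+13 J/mol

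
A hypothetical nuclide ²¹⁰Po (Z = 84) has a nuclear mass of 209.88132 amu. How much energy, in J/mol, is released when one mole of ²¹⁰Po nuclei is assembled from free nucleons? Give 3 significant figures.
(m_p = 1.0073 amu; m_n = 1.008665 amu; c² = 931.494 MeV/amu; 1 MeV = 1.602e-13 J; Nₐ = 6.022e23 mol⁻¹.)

1.64e+14 J/mol

The nucleus contains 84 protons and 210 − 84 = 126 neutrons.
Total constituent mass: 84 × 1.0073 + 126 × 1.008665 = 211.704990 amu
Δm = 211.704990 − 209.88132 = 1.823670 amu
Binding energy = Δm·c² = 1.823670 × 931.494 MeV/amu = 1698.74 MeV
Per nucleus in joules: 1698.74 MeV × 1.602e-13 J/MeV = 2.7214e-10 J
Per mole: 2.7214e-10 J × 6.022e23 mol⁻¹ = 1.6388e+14 J/mol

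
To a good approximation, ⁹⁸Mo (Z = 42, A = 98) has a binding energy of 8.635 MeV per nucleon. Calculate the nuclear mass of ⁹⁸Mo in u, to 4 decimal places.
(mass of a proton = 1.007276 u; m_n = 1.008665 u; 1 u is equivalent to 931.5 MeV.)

Total binding energy = 98 × 8.635 = 846.230 MeV
Mass defect = 846.230 MeV / (931.5 MeV/u) = 0.908459 u
Constituent mass = 42(1.007276) + 56(1.008665) = 98.790832 u
Nuclear mass = 98.790832 − 0.908459 = 97.882373 u ≈ 97.8824 u (to 4 decimal places)

97.8824 u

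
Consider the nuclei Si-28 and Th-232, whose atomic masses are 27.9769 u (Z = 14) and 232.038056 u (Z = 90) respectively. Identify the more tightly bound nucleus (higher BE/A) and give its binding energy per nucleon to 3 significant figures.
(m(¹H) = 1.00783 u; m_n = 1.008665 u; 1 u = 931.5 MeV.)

Si-28; 8.45 MeV/nucleon

Si-28: Σm = 14(1.00783) + 14(1.008665) = 28.230930 u; Δm = 0.254030 u; E_B = 236.63 MeV; E_B/A = 8.451 MeV
Th-232: Σm = 90(1.00783) + 142(1.008665) = 233.935130 u; Δm = 1.897074 u; E_B = 1767.1 MeV; E_B/A = 7.617 MeV
Si-28 has the higher binding energy per nucleon, so it is the more tightly bound nucleus.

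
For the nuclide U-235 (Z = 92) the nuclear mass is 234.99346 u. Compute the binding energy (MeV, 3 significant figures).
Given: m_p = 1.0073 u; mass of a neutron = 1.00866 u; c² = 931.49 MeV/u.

With 92 protons and 143 neutrons (A = 235):
Mass of separated nucleons = 92(1.0073) + 143(1.00866) = 92.6716 + 144.23838 = 236.90998 u
Δm = 236.90998 − 234.99346 = 1.91652 u
Binding energy = Δm·c² = 1.91652 × 931.49 MeV/u = 1785.22 MeV

1790 MeV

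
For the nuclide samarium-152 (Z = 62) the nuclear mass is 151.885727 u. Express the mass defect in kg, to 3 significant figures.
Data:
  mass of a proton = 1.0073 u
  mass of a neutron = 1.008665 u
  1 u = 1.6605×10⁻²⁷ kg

2.24e-27 kg

The nucleus contains 62 protons and 152 − 62 = 90 neutrons.
Σm = 62·m_p + 90·m_n = 62.4526 + 90.779850 = 153.232450 u
Mass defect Δm = 153.232450 − 151.885727 = 1.346723 u
In SI units: 1.346723 u × 1.6605×10⁻²⁷ kg/u = 2.2362e-27 kg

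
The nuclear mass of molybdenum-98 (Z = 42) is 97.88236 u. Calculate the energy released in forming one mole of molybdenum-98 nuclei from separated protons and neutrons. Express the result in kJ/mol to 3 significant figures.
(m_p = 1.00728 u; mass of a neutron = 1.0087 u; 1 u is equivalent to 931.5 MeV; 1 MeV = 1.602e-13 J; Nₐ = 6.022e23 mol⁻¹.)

8.18e+10 kJ/mol

The nucleus contains 42 protons and 98 − 42 = 56 neutrons.
Mass of separated nucleons = 42(1.00728) + 56(1.0087) = 42.30576 + 56.4872 = 98.79296 u
The mass defect is 98.79296 − 97.88236 = 0.91060 u.
Binding energy = Δm·c² = 0.91060 × 931.5 MeV/u = 848.224 MeV
Per nucleus in joules: 848.224 MeV × 1.602e-13 J/MeV = 1.3589e-10 J
Per mole: 1.3589e-10 J × 6.022e23 mol⁻¹ = 8.1833e+13 J/mol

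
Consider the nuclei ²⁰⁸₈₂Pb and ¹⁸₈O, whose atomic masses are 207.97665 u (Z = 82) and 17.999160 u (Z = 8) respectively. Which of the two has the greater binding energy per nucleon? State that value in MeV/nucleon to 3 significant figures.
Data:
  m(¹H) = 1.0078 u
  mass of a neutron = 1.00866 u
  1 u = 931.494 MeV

²⁰⁸₈₂Pb; 7.86 MeV/nucleon

²⁰⁸₈₂Pb: Σm = 82(1.0078) + 126(1.00866) = 209.73076 u; Δm = 1.75411 u; E_B = 1633.9 MeV; E_B/A = 7.855 MeV
¹⁸₈O: Σm = 8(1.0078) + 10(1.00866) = 18.14900 u; Δm = 0.149840 u; E_B = 139.58 MeV; E_B/A = 7.754 MeV
²⁰⁸₈₂Pb has the higher binding energy per nucleon, so it is the more tightly bound nucleus.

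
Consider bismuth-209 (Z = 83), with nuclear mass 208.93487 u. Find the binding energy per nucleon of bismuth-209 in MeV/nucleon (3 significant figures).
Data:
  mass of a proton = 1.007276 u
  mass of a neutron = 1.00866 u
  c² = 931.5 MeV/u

Z = 83, so N = A − Z = 209 − 83 = 126.
Σm = 83·m_p + 126·m_n = 83.603908 + 127.09116 = 210.695068 u
Δm = 210.695068 − 208.93487 = 1.760198 u
Binding energy = Δm·c² = 1.760198 × 931.5 MeV/u = 1639.62 MeV
Per nucleon: 1639.62 / 209 = 7.845 MeV

7.85 MeV/nucleon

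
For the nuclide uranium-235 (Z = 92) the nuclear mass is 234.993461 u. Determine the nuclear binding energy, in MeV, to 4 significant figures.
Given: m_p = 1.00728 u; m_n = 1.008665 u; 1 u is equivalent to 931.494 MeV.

1784 MeV

With 92 protons and 143 neutrons (A = 235):
Total constituent mass: 92 × 1.00728 + 143 × 1.008665 = 236.908855 u
Mass defect Δm = 236.908855 − 234.993461 = 1.915394 u
Converting to energy: 1.915394 u × 931.494 MeV/u = 1784.18 MeV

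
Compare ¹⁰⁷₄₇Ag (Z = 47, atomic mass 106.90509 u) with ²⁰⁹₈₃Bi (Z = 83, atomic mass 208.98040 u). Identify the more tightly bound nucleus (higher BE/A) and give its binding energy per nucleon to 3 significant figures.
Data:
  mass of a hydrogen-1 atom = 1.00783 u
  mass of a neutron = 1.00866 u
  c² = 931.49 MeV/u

¹⁰⁷₄₇Ag; 8.55 MeV/nucleon

¹⁰⁷₄₇Ag: Σm = 47(1.00783) + 60(1.00866) = 107.88761 u; Δm = 0.98252 u; E_B = 915.21 MeV; E_B/A = 8.553 MeV
²⁰⁹₈₃Bi: Σm = 83(1.00783) + 126(1.00866) = 210.74105 u; Δm = 1.76065 u; E_B = 1640.0 MeV; E_B/A = 7.847 MeV
¹⁰⁷₄₇Ag has the higher binding energy per nucleon, so it is the more tightly bound nucleus.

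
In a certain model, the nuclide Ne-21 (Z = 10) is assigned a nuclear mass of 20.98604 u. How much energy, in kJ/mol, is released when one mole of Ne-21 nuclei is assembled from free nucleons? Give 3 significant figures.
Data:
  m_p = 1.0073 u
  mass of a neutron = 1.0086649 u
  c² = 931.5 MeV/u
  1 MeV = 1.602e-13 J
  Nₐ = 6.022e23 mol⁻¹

1.64e+10 kJ/mol

Z = 10, so N = A − Z = 21 − 10 = 11.
Total constituent mass: 10 × 1.0073 + 11 × 1.0086649 = 21.1683139 u
Mass defect Δm = 21.1683139 − 20.98604 = 0.1822739 u
E_B = 0.1822739 × 931.5 = 169.788 MeV
Per nucleus in joules: 169.788 MeV × 1.602e-13 J/MeV = 2.7200e-11 J
Per mole: 2.7200e-11 J × 6.022e23 mol⁻¹ = 1.6380e+13 J/mol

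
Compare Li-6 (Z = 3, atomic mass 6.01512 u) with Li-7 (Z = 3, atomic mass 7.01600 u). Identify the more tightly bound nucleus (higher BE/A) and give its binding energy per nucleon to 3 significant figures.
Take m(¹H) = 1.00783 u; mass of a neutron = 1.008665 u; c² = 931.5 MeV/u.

Li-6: Σm = 3(1.00783) + 3(1.008665) = 6.049485 u; Δm = 0.034365 u; E_B = 32.011 MeV; E_B/A = 5.335 MeV
Li-7: Σm = 3(1.00783) + 4(1.008665) = 7.058150 u; Δm = 0.042150 u; E_B = 39.263 MeV; E_B/A = 5.609 MeV
Li-7 has the higher binding energy per nucleon, so it is the more tightly bound nucleus.

Li-7; 5.61 MeV/nucleon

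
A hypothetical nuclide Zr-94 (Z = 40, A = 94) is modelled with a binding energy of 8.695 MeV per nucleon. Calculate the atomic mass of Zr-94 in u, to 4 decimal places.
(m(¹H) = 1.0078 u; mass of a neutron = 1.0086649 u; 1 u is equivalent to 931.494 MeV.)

Total binding energy = 94 × 8.695 = 817.330 MeV
Mass defect = 817.330 MeV / (931.494 MeV/u) = 0.877440 u
Constituent mass = 40(1.0078) + 54(1.0086649) = 94.7799046 u
Atomic mass = 94.7799046 − 0.877440 = 93.9024646 u ≈ 93.9025 u (to 4 decimal places)

93.9025 u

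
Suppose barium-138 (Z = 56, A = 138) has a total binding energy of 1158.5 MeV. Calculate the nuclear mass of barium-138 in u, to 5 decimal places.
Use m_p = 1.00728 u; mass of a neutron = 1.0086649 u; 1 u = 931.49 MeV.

Mass defect = 1158.5 MeV / (931.49 MeV/u) = 1.2437063 u
Constituent mass = 56(1.00728) + 82(1.0086649) = 139.1182018 u
Nuclear mass = 139.1182018 − 1.2437063 = 137.8744955 u ≈ 137.87450 u (to 5 decimal places)

137.87450 u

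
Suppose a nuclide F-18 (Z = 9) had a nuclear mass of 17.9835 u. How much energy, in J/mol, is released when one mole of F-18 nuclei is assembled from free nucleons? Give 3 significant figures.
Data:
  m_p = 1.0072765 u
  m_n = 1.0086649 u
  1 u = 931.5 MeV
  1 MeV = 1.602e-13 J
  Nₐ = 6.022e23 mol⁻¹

1.44e+13 J/mol

With 9 protons and 9 neutrons (A = 18):
Mass of separated nucleons = 9(1.0072765) + 9(1.0086649) = 9.0654885 + 9.0779841 = 18.1434726 u
Mass defect Δm = 18.1434726 − 17.9835 = 0.1599726 u
Converting to energy: 0.1599726 u × 931.5 MeV/u = 149.014 MeV
Per nucleus in joules: 149.014 MeV × 1.602e-13 J/MeV = 2.3872e-11 J
Per mole: 2.3872e-11 J × 6.022e23 mol⁻¹ = 1.4376e+13 J/mol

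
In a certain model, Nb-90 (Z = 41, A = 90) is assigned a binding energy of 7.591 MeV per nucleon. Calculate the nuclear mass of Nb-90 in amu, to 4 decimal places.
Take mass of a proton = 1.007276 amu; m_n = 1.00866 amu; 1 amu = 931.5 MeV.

89.9892 amu

Total binding energy = 90 × 7.591 = 683.190 MeV
Mass defect = 683.190 MeV / (931.5 MeV/amu) = 0.733430 amu
Constituent mass = 41(1.007276) + 49(1.00866) = 90.722656 amu
Nuclear mass = 90.722656 − 0.733430 = 89.989226 amu ≈ 89.9892 amu (to 4 decimal places)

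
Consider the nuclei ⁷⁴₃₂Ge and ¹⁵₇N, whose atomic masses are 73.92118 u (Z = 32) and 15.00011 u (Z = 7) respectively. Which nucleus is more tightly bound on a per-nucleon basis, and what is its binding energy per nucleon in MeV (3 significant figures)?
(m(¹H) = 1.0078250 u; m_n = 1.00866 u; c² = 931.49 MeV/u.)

⁷⁴₃₂Ge; 8.72 MeV/nucleon

⁷⁴₃₂Ge: Σm = 32(1.0078250) + 42(1.00866) = 74.6141200 u; Δm = 0.6929400 u; E_B = 645.47 MeV; E_B/A = 8.723 MeV
¹⁵₇N: Σm = 7(1.0078250) + 8(1.00866) = 15.1240550 u; Δm = 0.1239450 u; E_B = 115.45 MeV; E_B/A = 7.697 MeV
⁷⁴₃₂Ge has the higher binding energy per nucleon, so it is the more tightly bound nucleus.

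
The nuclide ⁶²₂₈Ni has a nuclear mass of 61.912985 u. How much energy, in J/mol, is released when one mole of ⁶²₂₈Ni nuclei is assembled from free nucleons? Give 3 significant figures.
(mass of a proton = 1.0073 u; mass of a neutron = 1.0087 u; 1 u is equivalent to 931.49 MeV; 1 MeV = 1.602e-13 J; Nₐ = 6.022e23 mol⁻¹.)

5.28e+13 J/mol

Z = 28, so N = A − Z = 62 − 28 = 34.
Mass of separated nucleons = 28(1.0073) + 34(1.0087) = 28.2044 + 34.2958 = 62.5002 u
The mass defect is 62.5002 − 61.912985 = 0.587215 u.
E_B = 0.587215 × 931.49 = 546.985 MeV
Per nucleus in joules: 546.985 MeV × 1.602e-13 J/MeV = 8.7627e-11 J
Per mole: 8.7627e-11 J × 6.022e23 mol⁻¹ = 5.2769e+13 J/mol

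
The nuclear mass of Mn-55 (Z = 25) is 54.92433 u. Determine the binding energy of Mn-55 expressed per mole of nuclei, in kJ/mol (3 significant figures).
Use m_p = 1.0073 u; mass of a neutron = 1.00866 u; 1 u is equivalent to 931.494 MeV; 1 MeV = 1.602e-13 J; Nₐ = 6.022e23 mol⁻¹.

The nucleus contains 25 protons and 55 − 25 = 30 neutrons.
Mass of separated nucleons = 25(1.0073) + 30(1.00866) = 25.1825 + 30.25980 = 55.44230 u
Δm = 55.44230 − 54.92433 = 0.51797 u
Binding energy = Δm·c² = 0.51797 × 931.494 MeV/u = 482.486 MeV
Per nucleus in joules: 482.486 MeV × 1.602e-13 J/MeV = 7.7294e-11 J
Per mole: 7.7294e-11 J × 6.022e23 mol⁻¹ = 4.6546e+13 J/mol

4.65e+10 kJ/mol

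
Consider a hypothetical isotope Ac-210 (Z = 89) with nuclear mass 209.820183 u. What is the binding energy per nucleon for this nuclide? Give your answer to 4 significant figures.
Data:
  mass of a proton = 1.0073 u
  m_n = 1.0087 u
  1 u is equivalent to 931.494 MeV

With 89 protons and 121 neutrons (A = 210):
Mass of separated nucleons = 89(1.0073) + 121(1.0087) = 89.6497 + 122.0527 = 211.7024 u
Δm = 211.7024 − 209.820183 = 1.882217 u
Binding energy = Δm·c² = 1.882217 × 931.494 MeV/u = 1753.27 MeV
Dividing by A = 210 gives 8.349 MeV per nucleon.

8.349 MeV/nucleon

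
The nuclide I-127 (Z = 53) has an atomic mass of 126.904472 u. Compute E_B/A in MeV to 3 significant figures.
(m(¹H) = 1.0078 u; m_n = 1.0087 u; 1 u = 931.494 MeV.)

8.45 MeV/nucleon

Σm = 53·m(¹H) + 74·m_n = 53.4134 + 74.6438 = 128.0572 u
Mass defect Δm = 128.0572 − 126.904472 = 1.152728 u
Converting to energy: 1.152728 u × 931.494 MeV/u = 1073.76 MeV
Dividing by A = 127 gives 8.4548 MeV per nucleon.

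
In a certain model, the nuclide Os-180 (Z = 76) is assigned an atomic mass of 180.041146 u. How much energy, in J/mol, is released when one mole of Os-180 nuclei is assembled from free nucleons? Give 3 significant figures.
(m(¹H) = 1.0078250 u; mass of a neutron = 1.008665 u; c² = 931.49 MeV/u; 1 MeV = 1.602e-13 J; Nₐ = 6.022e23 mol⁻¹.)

1.31e+14 J/mol

Total constituent mass: 76 × 1.0078250 + 104 × 1.008665 = 181.4958600 u
Δm = 181.4958600 − 180.041146 = 1.4547140 u
Binding energy = Δm·c² = 1.4547140 × 931.49 MeV/u = 1355.05 MeV
Per nucleus in joules: 1355.05 MeV × 1.602e-13 J/MeV = 2.1708e-10 J
Per mole: 2.1708e-10 J × 6.022e23 mol⁻¹ = 1.3073e+14 J/mol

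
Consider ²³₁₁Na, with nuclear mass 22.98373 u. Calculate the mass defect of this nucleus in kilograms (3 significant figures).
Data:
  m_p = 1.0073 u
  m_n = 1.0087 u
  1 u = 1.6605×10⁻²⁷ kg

Z = 11, so N = A − Z = 23 − 11 = 12.
Total constituent mass: 11 × 1.0073 + 12 × 1.0087 = 23.1847 u
Δm = 23.1847 − 22.98373 = 0.20097 u
In SI units: 0.20097 u × 1.6605×10⁻²⁷ kg/u = 3.3371e-28 kg

3.34e-28 kg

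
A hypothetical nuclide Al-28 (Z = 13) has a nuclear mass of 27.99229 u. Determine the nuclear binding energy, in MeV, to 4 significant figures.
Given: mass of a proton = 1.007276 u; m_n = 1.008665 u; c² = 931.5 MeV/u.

216.4 MeV

The nucleus contains 13 protons and 28 − 13 = 15 neutrons.
Σm = 13·m_p + 15·m_n = 13.094588 + 15.129975 = 28.224563 u
Mass defect Δm = 28.224563 − 27.99229 = 0.232273 u
Binding energy = Δm·c² = 0.232273 × 931.5 MeV/u = 216.362 MeV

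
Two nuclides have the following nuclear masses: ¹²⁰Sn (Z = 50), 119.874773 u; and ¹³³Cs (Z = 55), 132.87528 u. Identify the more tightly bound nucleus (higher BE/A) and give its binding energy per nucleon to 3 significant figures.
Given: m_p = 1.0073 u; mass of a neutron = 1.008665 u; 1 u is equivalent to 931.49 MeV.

¹²⁰Sn: Σm = 50(1.0073) + 70(1.008665) = 120.971550 u; Δm = 1.096777 u; E_B = 1021.64 MeV; E_B/A = 8.514 MeV
¹³³Cs: Σm = 55(1.0073) + 78(1.008665) = 134.077370 u; Δm = 1.202090 u; E_B = 1119.7 MeV; E_B/A = 8.419 MeV
¹²⁰Sn has the higher binding energy per nucleon, so it is the more tightly bound nucleus.

¹²⁰Sn; 8.51 MeV/nucleon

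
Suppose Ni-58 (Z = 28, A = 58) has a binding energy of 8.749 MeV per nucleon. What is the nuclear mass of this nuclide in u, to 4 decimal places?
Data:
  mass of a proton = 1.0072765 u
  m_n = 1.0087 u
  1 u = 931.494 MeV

Total binding energy = 58 × 8.749 = 507.442 MeV
Mass defect = 507.442 MeV / (931.494 MeV/u) = 0.544761 u
Constituent mass = 28(1.0072765) + 30(1.0087) = 58.4647420 u
Nuclear mass = 58.4647420 − 0.544761 = 57.9199810 u ≈ 57.9200 u (to 4 decimal places)

57.9200 u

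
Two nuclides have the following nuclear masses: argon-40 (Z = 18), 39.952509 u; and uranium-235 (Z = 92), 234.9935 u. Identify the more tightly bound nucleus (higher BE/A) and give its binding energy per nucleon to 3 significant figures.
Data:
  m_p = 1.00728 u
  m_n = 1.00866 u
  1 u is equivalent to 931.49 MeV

argon-40; 8.59 MeV/nucleon

argon-40: Σm = 18(1.00728) + 22(1.00866) = 40.32156 u; Δm = 0.369051 u; E_B = 343.77 MeV; E_B/A = 8.594 MeV
uranium-235: Σm = 92(1.00728) + 143(1.00866) = 236.90814 u; Δm = 1.91464 u; E_B = 1783.5 MeV; E_B/A = 7.589 MeV
argon-40 has the higher binding energy per nucleon, so it is the more tightly bound nucleus.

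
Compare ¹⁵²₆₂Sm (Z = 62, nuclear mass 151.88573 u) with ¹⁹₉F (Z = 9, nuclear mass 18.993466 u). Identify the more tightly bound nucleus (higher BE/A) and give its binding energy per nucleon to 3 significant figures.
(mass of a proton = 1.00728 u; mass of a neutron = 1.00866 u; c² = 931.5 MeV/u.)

¹⁵²₆₂Sm: Σm = 62(1.00728) + 90(1.00866) = 153.23076 u; Δm = 1.34503 u; E_B = 1252.9 MeV; E_B/A = 8.243 MeV
¹⁹₉F: Σm = 9(1.00728) + 10(1.00866) = 19.15212 u; Δm = 0.158654 u; E_B = 147.79 MeV; E_B/A = 7.778 MeV
¹⁵²₆₂Sm has the higher binding energy per nucleon, so it is the more tightly bound nucleus.

¹⁵²₆₂Sm; 8.24 MeV/nucleon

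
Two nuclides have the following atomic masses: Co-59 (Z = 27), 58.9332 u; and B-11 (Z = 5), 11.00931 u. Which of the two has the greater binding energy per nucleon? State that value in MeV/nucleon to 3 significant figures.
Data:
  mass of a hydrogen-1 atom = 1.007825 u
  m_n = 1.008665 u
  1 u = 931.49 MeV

Co-59: Σm = 27(1.007825) + 32(1.008665) = 59.488555 u; Δm = 0.555355 u; E_B = 517.31 MeV; E_B/A = 8.768 MeV
B-11: Σm = 5(1.007825) + 6(1.008665) = 11.091115 u; Δm = 0.081805 u; E_B = 76.201 MeV; E_B/A = 6.927 MeV
Co-59 has the higher binding energy per nucleon, so it is the more tightly bound nucleus.

Co-59; 8.77 MeV/nucleon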